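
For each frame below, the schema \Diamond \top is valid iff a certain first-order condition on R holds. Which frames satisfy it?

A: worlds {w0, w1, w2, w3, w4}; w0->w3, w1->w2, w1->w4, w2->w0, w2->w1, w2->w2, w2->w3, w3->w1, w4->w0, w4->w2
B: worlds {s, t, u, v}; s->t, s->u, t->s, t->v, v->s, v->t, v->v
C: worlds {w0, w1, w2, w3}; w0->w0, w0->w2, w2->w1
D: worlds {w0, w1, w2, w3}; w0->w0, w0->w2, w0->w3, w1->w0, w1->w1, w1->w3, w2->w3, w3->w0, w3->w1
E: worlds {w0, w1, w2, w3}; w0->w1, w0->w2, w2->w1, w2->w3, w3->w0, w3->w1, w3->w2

A, D

The schema corresponds to seriality: \forall x \exists y Rxy.
A: condition met.
B: fails — world u has no successor.
C: fails — world w1 has no successor.
D: condition met.
E: fails — world w1 has no successor.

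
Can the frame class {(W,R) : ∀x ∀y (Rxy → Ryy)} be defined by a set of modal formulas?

Yes, by □(□r → r)

This is a Sahlqvist condition; the T□ axiom □(□r → r) defines it.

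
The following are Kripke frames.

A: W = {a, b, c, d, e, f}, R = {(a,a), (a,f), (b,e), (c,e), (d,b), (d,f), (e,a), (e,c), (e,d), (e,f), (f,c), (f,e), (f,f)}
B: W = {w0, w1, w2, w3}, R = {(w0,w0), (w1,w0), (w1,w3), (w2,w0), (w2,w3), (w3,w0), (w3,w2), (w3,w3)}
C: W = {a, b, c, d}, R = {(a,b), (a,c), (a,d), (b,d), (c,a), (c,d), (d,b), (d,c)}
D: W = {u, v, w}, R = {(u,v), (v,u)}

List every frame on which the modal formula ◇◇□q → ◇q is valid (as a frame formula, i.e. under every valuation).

B, D

The schema corresponds to a generalized confluence (Geach) condition: ∀x ∀y (xR²y → ∃w (yRw ∧ xRw)).
A: fails — aR²c but no w with cRw and aRw.
B: satisfies the condition.
C: fails — cR²d but no w with dRw and cRw.
D: satisfies the condition.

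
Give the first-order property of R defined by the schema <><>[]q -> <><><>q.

forall x forall y (x R^2 y -> exists w (yRw & x R^3 w))

This is a Sahlqvist (Geach-type) schema ◇^2□^1q → □^0◇^3q.
First-order correspondent: forall x forall y (x R^2 y -> exists w (yRw & x R^3 w)).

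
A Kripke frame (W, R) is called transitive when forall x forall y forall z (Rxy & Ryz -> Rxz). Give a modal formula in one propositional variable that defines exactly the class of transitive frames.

A defining formula is □q → □□q (the 4 axiom).
Suppose □q→□□q is valid. Take Rxy, Ryz and set V(q)={w : Rxw}. Then □q at x, so □□q at x, so □q at y, so q at z, i.e. Rxz.

□q → □□q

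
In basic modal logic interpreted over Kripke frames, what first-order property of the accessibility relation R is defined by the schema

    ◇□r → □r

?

This schema is equivalent to the 5 axiom ◇r → □◇r.
It corresponds to the Euclidean property: ∀x ∀y ∀z (Rxy ∧ Rxz → Ryz).

The Euclidean property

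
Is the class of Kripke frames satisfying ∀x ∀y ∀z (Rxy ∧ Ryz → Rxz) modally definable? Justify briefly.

This is a Sahlqvist condition; the 4 axiom □p → □□p defines it.

Yes — defined by □p → □□p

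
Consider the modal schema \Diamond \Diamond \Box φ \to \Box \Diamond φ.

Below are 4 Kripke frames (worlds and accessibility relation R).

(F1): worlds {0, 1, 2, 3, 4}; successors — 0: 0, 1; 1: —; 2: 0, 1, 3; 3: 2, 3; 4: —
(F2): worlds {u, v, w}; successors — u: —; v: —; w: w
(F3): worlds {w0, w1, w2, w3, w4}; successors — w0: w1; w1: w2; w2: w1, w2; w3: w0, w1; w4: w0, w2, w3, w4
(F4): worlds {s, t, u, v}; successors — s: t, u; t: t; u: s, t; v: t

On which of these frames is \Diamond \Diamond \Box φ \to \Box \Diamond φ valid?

(F2), (F4)

The schema corresponds to a generalized confluence (Geach) condition: \forall x \forall y \forall z ((x R^2 y \wedge xRz) \to \exists w (yRw \wedge zRw)).
(F1): fails — 0R²0, 0R1 but no w with 0Rw and 1Rw.
(F2): holds.
(F3): fails — w3R²w1, w3Rw0 but no w with w1Rw and w0Rw.
(F4): holds.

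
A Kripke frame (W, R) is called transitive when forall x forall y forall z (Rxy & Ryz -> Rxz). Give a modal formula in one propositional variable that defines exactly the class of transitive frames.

□s → □□s

A defining formula is □s → □□s (the 4 axiom).
Suppose □s→□□s is valid. Take Rxy, Ryz and set V(s)={w : Rxw}. Then □s at x, so □□s at x, so □s at y, so s at z, i.e. Rxz.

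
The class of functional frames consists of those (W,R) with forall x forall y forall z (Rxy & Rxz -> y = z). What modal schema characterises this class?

This is partial functionality; the standard corresponding axiom is CD: ◇r → □r.
Suppose ◇r→□r is valid. Take Rxy, Rxz and set V(r)={y}. Then ◇r at x, so □r at x, so r at z, i.e. z=y.

◇r → □r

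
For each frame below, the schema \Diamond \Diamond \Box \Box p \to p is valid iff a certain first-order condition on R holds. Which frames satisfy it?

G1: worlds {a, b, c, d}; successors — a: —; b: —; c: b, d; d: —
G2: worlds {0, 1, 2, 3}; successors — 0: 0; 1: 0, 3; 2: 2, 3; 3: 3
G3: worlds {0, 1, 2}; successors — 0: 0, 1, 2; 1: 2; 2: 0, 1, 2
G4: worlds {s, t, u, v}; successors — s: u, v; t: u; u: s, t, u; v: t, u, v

G1, G3

Frame correspondent (Sahlqvist): \forall x \forall y (x R^2 y \to \exists w (y R^2 w \wedge x = w)) — i.e. a generalized confluence (Geach) condition.
G1: holds.
G2: fails — 1R²0 but no w with 0R²w and 1=w.
G3: holds.
G4: fails — vR²t but no w with tR²w and v=w.
Valid on: G1, G3.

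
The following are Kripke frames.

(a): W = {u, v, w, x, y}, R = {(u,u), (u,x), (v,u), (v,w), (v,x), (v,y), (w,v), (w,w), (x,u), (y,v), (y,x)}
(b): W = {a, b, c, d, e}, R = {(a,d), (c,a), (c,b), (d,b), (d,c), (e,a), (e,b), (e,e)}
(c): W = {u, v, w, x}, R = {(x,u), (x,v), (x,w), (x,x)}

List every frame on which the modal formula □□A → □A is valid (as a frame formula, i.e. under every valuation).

(c)

This is the axiom for density; its first-order frame correspondent is ∀x ∀y (Rxy → ∃z (Rxz ∧ Rzy)).
(a): fails — Ryv but no z with Ryz and Rzv.
(b): fails — Rdc but no z with Rdz and Rzc.
(c): condition met.
Valid on: (c).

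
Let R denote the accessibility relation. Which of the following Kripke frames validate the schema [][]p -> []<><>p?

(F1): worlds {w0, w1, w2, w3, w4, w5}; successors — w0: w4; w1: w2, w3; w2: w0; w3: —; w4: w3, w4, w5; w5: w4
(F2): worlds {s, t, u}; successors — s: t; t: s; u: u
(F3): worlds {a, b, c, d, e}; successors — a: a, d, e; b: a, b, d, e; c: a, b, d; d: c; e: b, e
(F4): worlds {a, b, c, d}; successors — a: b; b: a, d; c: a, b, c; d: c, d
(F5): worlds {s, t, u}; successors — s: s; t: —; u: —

The schema corresponds to a generalized confluence (Geach) condition: forall x forall z (xRz -> exists w (x R^2 w & z R^2 w)).
(F1): fails — w1Rw2 but no w with w1R²w and w2R²w.
(F2): fails — sRt but no w with sR²w and tR²w.
(F3): condition met.
(F4): condition met.
(F5): condition met.

(F3), (F4), (F5)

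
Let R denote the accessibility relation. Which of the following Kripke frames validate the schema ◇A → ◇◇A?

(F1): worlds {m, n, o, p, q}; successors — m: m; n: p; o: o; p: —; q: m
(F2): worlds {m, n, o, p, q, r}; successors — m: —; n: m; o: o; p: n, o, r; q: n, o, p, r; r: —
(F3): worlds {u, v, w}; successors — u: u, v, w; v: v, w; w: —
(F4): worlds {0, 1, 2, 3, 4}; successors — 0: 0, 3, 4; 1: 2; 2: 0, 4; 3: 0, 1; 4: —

The schema corresponds to a generalized confluence (Geach) condition: ∀x ∀y (xRy → ∃w (y = w ∧ xR²w)).
(F1): fails — nRp but no w with p=w and nR²w.
(F2): fails — nRm but no w with m=w and nR²w.
(F3): ✓.
(F4): fails — 1R2 but no w with 2=w and 1R²w.
Valid on: (F3).

(F3)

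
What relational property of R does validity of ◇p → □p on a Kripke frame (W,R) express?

This is the CD axiom.
It corresponds to partial functionality: ∀x ∀y ∀z (Rxy ∧ Rxz → y = z).

partial functionality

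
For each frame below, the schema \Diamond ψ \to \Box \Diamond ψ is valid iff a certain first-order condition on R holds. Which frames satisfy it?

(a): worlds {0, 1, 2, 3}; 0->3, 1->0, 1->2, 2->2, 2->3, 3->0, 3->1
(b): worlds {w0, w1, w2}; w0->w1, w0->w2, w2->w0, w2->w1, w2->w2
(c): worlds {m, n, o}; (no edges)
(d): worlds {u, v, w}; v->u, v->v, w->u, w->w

(c)

The schema corresponds to the Euclidean property: \forall x \forall y \forall z (Rxy \wedge Rxz \to Ryz).
(a): fails — R03 and R03 but not R33.
(b): fails — Rw0w1 and Rw0w1 but not Rw1w1.
(c): ✓.
(d): fails — Rvu and Rvu but not Ruu.
Valid on: (c).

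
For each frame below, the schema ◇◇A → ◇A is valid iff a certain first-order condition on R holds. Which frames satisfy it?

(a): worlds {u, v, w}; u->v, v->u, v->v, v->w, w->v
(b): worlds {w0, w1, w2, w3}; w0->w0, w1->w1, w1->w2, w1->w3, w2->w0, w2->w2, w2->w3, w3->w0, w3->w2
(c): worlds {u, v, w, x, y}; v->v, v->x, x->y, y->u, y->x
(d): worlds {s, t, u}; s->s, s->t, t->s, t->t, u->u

(d)

Frame correspondent (Sahlqvist): ∀x ∀y (xR²y → ∃w (y = w ∧ xRw)) — i.e. a generalized confluence (Geach) condition.
(a): fails — uR²u but no t with u=t and uRt.
(b): fails — w1R²w0 but no w with w0=w and w1Rw.
(c): fails — vR²y but no t with y=t and vRt.
(d): satisfies the condition.
Valid on: (d).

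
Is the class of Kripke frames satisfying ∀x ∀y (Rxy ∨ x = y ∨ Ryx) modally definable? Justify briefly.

No — not modally definable

Modal frame validity is preserved under disjoint unions.
Take 4 disjoint single-world reflexive frames: each is trivially connected, but their disjoint union has 4 worlds with no edge between distinct components, so it is not connected.
So no modal formula (or set of formulas) defines exactly the connected frames.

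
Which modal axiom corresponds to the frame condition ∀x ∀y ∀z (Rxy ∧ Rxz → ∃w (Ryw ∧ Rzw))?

◇□ψ → □◇ψ

The condition is convergence. The .2 schema ◇□ψ → □◇ψ defines it.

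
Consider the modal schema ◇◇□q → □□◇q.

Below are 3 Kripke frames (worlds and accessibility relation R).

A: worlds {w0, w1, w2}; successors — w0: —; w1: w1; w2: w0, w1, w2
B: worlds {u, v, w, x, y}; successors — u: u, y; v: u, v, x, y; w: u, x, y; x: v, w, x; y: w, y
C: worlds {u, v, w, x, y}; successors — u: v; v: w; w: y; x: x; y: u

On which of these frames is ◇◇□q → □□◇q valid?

Frame correspondent (Sahlqvist): ∀x ∀y ∀z ((xR²y ∧ xR²z) → ∃w (yRw ∧ zRw)) — i.e. a generalized confluence (Geach) condition.
A: fails — w2R²w0, w2R²w0 but no w with w0Rw and w0Rw.
B: fails — vR²u, vR²x but no t with uRt and xRt.
C: holds.

C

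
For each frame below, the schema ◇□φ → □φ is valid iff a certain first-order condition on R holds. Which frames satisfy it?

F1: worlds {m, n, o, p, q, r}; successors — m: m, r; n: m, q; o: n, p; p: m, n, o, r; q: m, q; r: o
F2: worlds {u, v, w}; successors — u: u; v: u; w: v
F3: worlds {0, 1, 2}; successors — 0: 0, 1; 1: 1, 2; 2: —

This is the axiom for the Euclidean property; its first-order frame correspondent is ∀x ∀y ∀z (Rxy ∧ Rxz → Ryz).
F1: fails — Rmr and Rmr but not Rrr.
F2: fails — Rwv and Rwv but not Rvv.
F3: fails — R01 and R00 but not R10.

none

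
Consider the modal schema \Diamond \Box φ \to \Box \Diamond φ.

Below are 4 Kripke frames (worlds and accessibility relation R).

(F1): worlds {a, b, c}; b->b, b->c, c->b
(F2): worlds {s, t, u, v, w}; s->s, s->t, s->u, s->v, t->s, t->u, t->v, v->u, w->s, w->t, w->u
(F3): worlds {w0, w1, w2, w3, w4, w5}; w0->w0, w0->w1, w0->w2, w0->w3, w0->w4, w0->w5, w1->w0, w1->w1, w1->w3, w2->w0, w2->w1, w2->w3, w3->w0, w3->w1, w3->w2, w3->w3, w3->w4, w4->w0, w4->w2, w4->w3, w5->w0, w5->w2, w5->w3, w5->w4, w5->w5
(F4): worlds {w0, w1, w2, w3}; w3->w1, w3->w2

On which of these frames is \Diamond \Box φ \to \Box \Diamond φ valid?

(F1), (F3)

Frame correspondent (Sahlqvist): \forall x \forall y \forall z (Rxy \wedge Rxz \to \exists w (Ryw \wedge Rzw)) — i.e. convergence.
(F1): holds.
(F2): fails — Rsv and Rsu but v and u have no common successor.
(F3): holds.
(F4): fails — Rw3w1 and Rw3w1 but w1 and w1 have no common successor.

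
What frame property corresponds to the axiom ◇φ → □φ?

partial functionality: ∀x ∀y ∀z (Rxy ∧ Rxz → y = z)

Suppose ◇φ→□φ is valid. Take Rxy, Rxz and set V(φ)={y}. Then ◇φ at x, so □φ at x, so φ at z, i.e. z=y.
Conversely, on a frame with partial functionality the schema holds at every world under every valuation.
Frame condition: ∀x ∀y ∀z (Rxy ∧ Rxz → y = z).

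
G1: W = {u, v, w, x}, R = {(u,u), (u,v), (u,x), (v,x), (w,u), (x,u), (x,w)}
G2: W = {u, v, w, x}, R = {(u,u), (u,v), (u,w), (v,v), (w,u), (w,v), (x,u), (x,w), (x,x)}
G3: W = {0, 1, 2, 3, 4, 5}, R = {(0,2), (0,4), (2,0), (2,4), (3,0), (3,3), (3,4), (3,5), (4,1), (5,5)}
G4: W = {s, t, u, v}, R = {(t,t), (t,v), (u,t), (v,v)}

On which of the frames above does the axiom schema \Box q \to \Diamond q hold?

This is the axiom for seriality; its first-order frame correspondent is \forall x \exists y Rxy.
G1: condition met.
G2: condition met.
G3: fails — world 1 has no successor.
G4: fails — world s has no successor.
Valid on: G1, G2.

G1, G2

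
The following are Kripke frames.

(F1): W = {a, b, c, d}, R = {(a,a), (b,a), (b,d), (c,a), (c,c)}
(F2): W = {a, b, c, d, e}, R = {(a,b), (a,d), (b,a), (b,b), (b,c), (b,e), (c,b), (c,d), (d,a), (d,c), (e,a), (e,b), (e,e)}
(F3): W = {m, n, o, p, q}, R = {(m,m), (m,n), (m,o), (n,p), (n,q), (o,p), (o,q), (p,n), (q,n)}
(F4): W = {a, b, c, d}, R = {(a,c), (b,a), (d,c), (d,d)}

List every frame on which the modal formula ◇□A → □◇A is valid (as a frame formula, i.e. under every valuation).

(F2)

Frame correspondent (Sahlqvist): ∀x ∀y ∀z (Rxy ∧ Rxz → ∃w (Ryw ∧ Rzw)) — i.e. convergence.
(F1): fails — Rba and Rbd but a and d have no common successor.
(F2): holds.
(F3): fails — Rmo and Rmm but o and m have no common successor.
(F4): fails — Rac and Rac but c and c have no common successor.
Valid on: (F2).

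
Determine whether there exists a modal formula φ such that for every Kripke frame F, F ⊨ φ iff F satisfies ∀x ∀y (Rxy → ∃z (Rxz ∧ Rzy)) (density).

This is a Sahlqvist condition; the C4 axiom □□r → □r defines it.
Suppose □□r→□r is valid. Take Rxy and set V(r)={w : xR²w}. Then □□r at x, so □r at x, so r at y, i.e. ∃z(Rxz∧Rzy).

Definable; □□r → □r defines it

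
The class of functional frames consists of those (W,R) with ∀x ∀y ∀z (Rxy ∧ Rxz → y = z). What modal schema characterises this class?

◇p → □p

The condition is partial functionality. The CD schema ◇p → □p defines it.
Suppose ◇p→□p is valid. Take Rxy, Rxz and set V(p)={y}. Then ◇p at x, so □p at x, so p at z, i.e. z=y.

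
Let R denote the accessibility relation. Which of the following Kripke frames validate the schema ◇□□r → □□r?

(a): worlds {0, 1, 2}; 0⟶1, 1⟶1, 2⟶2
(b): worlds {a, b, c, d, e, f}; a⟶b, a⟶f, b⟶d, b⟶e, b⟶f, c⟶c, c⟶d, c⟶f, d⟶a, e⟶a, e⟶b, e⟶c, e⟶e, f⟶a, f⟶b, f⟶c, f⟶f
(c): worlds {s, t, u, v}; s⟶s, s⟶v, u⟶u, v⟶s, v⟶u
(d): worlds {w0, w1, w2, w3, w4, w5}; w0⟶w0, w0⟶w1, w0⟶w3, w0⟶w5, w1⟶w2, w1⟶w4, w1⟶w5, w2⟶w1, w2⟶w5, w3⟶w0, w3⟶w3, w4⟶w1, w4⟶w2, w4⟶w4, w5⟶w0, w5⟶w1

This is the axiom for a generalized confluence (Geach) condition; its first-order frame correspondent is ∀x ∀y ∀z ((xRy ∧ xR²z) → ∃w (yR²w ∧ z = w)).
(a): satisfies the condition.
(b): fails — aRb, aR²d but no w with bR²w and d=w.
(c): fails — vRu, vR²s but no w with uR²w and s=w.
(d): fails — w0Rw1, w0R²w3 but no w with w1R²w and w3=w.

(a)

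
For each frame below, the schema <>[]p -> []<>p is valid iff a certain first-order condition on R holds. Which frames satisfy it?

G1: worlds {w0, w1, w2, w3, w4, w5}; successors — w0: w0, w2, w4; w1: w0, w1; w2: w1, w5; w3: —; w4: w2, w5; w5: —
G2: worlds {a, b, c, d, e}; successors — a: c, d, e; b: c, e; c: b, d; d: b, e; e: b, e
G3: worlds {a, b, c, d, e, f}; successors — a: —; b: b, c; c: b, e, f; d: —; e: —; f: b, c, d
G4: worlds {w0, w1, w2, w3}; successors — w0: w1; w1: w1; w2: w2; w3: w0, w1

The schema corresponds to convergence: forall x forall y forall z (Rxy & Rxz -> exists w (Ryw & Rzw)).
G1: fails — Rw0w2 and Rw0w0 but w2 and w0 have no common successor.
G2: condition met.
G3: fails — Rcf and Rce but f and e have no common successor.
G4: condition met.
Valid on: G2, G4.

G2, G4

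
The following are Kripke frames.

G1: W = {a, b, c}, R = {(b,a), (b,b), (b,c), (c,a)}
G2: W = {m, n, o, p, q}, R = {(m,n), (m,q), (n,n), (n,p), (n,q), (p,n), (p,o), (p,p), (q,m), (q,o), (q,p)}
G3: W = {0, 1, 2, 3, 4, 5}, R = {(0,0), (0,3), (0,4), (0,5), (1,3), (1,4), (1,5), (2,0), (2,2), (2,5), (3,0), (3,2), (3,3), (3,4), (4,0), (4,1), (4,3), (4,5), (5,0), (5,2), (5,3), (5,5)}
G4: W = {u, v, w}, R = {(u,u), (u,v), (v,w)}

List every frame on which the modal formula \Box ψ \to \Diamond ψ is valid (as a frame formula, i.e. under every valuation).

This is the axiom for seriality; its first-order frame correspondent is \forall x \exists y Rxy.
G1: fails — world a has no successor.
G2: fails — world o has no successor.
G3: satisfies the condition.
G4: fails — world w has no successor.
Valid on: G3.

G3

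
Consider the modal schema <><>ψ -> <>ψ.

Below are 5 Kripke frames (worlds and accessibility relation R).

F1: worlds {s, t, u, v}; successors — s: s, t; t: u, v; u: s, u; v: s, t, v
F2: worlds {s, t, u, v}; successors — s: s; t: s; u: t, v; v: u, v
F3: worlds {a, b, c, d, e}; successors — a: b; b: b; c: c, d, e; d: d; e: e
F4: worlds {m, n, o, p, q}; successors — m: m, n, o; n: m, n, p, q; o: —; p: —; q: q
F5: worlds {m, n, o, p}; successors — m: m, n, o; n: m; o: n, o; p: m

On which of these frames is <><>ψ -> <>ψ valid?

F3

Frame correspondent (Sahlqvist): forall x forall y forall z (Rxy & Ryz -> Rxz) — i.e. transitivity.
F1: fails — Rtv and Rvt but not Rtt.
F2: fails — Ruv and Rvu but not Ruu.
F3: holds.
F4: fails — Rnm and Rmo but not Rno.
F5: fails — Ron and Rnm but not Rom.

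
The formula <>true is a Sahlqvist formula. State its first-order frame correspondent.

This is a form of the D axiom.
Its frame correspondent is seriality — forall x exists y Rxy.

seriality: forall x exists y Rxy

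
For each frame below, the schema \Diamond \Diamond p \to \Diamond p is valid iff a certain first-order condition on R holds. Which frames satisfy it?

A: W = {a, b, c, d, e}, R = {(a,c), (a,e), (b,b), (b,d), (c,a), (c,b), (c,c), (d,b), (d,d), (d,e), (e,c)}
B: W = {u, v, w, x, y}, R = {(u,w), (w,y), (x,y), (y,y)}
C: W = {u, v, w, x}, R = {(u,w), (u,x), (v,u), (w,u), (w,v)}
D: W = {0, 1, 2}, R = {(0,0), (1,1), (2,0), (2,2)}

D

This is the axiom for transitivity; its first-order frame correspondent is \forall x \forall y \forall z (Rxy \wedge Ryz \to Rxz).
A: fails — Rde and Rec but not Rdc.
B: fails — Ruw and Rwy but not Ruy.
C: fails — Ruw and Rwu but not Ruu.
D: satisfies the condition.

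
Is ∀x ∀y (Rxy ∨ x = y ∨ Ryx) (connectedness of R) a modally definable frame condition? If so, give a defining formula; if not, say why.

Not definable by any modal formula

If a class were modally definable it would be closed under disjoint unions (Goldblatt–Thomason).
Take 2 disjoint single-world reflexive frames: each is trivially connected, but their disjoint union has 2 worlds with no edge between distinct components, so it is not connected.
So no modal formula (or set of formulas) defines exactly the connected frames.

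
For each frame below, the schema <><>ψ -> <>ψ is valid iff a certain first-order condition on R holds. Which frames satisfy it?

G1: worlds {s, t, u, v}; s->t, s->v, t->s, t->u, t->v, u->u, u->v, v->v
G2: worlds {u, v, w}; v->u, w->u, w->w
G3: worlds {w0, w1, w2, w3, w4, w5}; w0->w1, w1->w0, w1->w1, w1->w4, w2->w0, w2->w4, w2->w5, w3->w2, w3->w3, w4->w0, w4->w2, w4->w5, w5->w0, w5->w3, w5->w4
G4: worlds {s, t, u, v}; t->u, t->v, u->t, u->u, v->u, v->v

G2

Frame correspondent (Sahlqvist): forall x forall y forall z (Rxy & Ryz -> Rxz) — i.e. transitivity.
G1: fails — Rts and Rst but not Rtt.
G2: ✓.
G3: fails — Rw2w4 and Rw4w2 but not Rw2w2.
G4: fails — Rut and Rtv but not Ruv.
Valid on: G2.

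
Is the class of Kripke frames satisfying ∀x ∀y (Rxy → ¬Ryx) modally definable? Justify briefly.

No — not modally definable

Any modally definable frame class is closed under surjective bounded morphisms.
The 4-cycle (worlds s,t,u,v with s→t→u→v→s) is asymmetric. Mapping every world to a single reflexive point • is a surjective bounded morphism, and the reflexive point is not asymmetric (R•• but asymmetry requires ¬R••).
So no modal formula (or set of formulas) defines exactly the asymmetric frames.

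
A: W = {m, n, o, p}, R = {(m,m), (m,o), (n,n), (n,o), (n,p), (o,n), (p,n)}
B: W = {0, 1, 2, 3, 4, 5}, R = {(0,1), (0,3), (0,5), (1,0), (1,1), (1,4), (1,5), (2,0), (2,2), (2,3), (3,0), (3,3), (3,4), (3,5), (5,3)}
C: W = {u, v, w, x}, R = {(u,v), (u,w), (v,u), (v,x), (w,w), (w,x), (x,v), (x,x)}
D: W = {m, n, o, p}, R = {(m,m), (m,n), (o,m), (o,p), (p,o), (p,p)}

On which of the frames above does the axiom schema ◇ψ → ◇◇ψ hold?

Frame correspondent (Sahlqvist): ∀x ∀y (xRy → ∃w (y = w ∧ xR²w)) — i.e. a generalized confluence (Geach) condition.
A: satisfies the condition.
B: satisfies the condition.
C: fails — uRv but no t with v=t and uR²t.
D: satisfies the condition.
Valid on: A, B, D.

A, B, D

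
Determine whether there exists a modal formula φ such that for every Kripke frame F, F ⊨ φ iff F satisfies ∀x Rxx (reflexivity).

The condition is reflexivity. A defining modal formula is □q → q.

Definable; □q → q defines it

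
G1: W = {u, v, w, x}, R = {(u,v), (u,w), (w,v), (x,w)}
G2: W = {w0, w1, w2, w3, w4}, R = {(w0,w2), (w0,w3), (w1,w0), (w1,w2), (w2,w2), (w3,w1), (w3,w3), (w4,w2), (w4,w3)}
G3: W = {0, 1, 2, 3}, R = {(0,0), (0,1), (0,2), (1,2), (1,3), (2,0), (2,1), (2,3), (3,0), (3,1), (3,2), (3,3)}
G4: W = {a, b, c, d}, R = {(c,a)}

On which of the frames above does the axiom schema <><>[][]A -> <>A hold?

G3, G4

The schema corresponds to a generalized confluence (Geach) condition: forall x forall y (x R^2 y -> exists w (y R^2 w & xRw)).
G1: fails — uR²v but no t with vR²t and uRt.
G2: fails — w3R²w2 but no w with w2R²w and w3Rw.
G3: condition met.
G4: condition met.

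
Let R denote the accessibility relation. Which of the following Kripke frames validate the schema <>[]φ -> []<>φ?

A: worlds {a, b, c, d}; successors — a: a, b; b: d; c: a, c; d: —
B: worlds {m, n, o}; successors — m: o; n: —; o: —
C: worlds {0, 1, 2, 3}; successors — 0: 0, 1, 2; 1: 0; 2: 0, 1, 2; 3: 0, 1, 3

The schema corresponds to convergence: forall x forall y forall z (Rxy & Rxz -> exists w (Ryw & Rzw)).
A: fails — Rab and Raa but b and a have no common successor.
B: fails — Rmo and Rmo but o and o have no common successor.
C: condition met.
Valid on: C.

C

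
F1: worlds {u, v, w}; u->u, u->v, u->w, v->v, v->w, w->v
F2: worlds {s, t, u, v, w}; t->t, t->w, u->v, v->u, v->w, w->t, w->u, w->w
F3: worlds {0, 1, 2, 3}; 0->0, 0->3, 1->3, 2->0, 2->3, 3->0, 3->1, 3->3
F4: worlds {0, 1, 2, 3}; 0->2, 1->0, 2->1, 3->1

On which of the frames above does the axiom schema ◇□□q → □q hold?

Frame correspondent (Sahlqvist): ∀x ∀y ∀z ((xRy ∧ xRz) → ∃w (yR²w ∧ z = w)) — i.e. a generalized confluence (Geach) condition.
F1: fails — uRv, uRu but no t with vR²t and u=t.
F2: fails — wRu, wRt but no w* with uR²w* and t=w*.
F3: ✓.
F4: fails — 0R2, 0R2 but no w with 2R²w and 2=w.
Valid on: F3.

F3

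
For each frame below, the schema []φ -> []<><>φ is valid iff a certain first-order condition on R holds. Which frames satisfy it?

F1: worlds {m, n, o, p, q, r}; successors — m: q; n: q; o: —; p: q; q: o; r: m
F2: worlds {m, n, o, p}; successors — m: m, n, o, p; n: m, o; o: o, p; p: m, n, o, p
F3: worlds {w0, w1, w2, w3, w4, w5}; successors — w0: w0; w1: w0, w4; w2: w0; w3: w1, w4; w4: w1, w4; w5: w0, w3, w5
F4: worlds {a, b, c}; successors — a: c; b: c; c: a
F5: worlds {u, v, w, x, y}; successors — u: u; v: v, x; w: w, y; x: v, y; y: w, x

Frame correspondent (Sahlqvist): forall x forall z (xRz -> exists w (xRw & z R^2 w)) — i.e. a generalized confluence (Geach) condition.
F1: fails — mRq but no w with mRw and qR²w.
F2: ✓.
F3: ✓.
F4: ✓.
F5: ✓.

F2, F3, F4, F5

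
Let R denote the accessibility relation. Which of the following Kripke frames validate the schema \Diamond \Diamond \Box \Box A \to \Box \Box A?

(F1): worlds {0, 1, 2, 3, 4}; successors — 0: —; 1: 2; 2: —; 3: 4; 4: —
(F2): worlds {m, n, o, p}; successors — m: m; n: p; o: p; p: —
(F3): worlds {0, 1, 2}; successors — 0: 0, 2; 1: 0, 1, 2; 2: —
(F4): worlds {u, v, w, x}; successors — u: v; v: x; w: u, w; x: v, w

(F1), (F2)

The schema corresponds to a generalized confluence (Geach) condition: \forall x \forall y \forall z ((x R^2 y \wedge x R^2 z) \to \exists w (y R^2 w \wedge z = w)).
(F1): ✓.
(F2): ✓.
(F3): fails — 0R²2, 0R²0 but no w with 2R²w and 0=w.
(F4): fails — wR²u, wR²u but no t with uR²t and u=t.
Valid on: (F1), (F2).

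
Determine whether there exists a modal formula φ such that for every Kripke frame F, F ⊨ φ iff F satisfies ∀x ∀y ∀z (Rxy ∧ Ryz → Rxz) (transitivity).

Definable; □q → □□q defines it

The condition is transitivity. A defining modal formula is □q → □□q.
Suppose □q→□□q is valid. Take Rxy, Ryz and set V(q)={w : Rxw}. Then □q at x, so □□q at x, so □q at y, so q at z, i.e. Rxz.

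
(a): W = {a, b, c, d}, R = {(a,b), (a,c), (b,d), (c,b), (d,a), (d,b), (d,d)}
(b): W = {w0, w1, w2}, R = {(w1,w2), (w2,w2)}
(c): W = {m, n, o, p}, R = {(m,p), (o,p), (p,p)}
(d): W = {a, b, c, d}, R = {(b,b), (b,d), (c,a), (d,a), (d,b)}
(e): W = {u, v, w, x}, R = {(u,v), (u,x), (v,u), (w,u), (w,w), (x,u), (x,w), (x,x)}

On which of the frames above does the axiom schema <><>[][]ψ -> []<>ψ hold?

This is the axiom for a generalized confluence (Geach) condition; its first-order frame correspondent is forall x forall y forall z ((x R^2 y & xRz) -> exists w (y R^2 w & zRw)).
(a): fails — dR²c, dRa but no w with cR²w and aRw.
(b): condition met.
(c): condition met.
(d): fails — bR²a, bRb but no w with aR²w and bRw.
(e): fails — wR²v, wRw but no t with vR²t and wRt.
Valid on: (b), (c).

(b), (c)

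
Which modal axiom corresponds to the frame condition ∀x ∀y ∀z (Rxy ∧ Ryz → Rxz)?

□ψ → □□ψ

The condition is transitivity. The 4 schema □ψ → □□ψ defines it.
Suppose □ψ→□□ψ is valid. Take Rxy, Ryz and set V(ψ)={w : Rxw}. Then □ψ at x, so □□ψ at x, so □ψ at y, so ψ at z, i.e. Rxz.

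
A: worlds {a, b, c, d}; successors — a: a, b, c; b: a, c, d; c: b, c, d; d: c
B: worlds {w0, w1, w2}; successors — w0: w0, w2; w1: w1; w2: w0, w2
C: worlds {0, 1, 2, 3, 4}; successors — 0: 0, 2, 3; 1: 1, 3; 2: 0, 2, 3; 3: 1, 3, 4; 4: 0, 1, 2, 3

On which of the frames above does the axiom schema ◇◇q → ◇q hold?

This is the axiom for transitivity; its first-order frame correspondent is ∀x ∀y ∀z (Rxy ∧ Ryz → Rxz).
A: fails — Rbc and Rcb but not Rbb.
B: satisfies the condition.
C: fails — R34 and R40 but not R30.
Valid on: B.

B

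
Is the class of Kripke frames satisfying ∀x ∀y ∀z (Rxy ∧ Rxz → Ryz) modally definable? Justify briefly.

This is a Sahlqvist condition; the 5 axiom ◇r → □◇r defines it.
Suppose ◇r→□◇r is valid. Take Rxy, Rxz and set V(r)={y}. Then ◇r at x, so □◇r at x, so ◇r at z, so some w with Rzw has r; w=y, i.e. Rzy. By symmetry of the argument, Ryz.

Yes, by ◇r → □◇r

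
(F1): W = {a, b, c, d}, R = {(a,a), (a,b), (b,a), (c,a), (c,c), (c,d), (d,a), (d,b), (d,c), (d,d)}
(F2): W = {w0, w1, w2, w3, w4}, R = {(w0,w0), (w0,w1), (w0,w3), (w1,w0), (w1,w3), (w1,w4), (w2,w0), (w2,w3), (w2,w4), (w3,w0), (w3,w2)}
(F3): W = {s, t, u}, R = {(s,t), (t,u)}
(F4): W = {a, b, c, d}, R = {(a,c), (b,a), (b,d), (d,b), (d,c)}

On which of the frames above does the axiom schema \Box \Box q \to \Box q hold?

The schema corresponds to density: \forall x \forall y (Rxy \to \exists z (Rxz \wedge Rzy)).
(F1): ✓.
(F2): fails — Rw2w4 but no z with Rw2z and Rzw4.
(F3): fails — Rtu but no z with Rtz and Rzu.
(F4): fails — Rdc but no z with Rdz and Rzc.

(F1)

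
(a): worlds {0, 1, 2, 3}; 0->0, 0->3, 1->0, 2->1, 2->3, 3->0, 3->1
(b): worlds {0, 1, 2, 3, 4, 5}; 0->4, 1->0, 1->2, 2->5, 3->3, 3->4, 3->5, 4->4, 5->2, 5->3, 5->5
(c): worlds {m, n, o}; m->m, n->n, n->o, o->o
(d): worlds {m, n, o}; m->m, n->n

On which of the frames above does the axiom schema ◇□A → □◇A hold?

(a), (c), (d)

The schema corresponds to convergence: ∀x ∀y ∀z (Rxy ∧ Rxz → ∃w (Ryw ∧ Rzw)).
(a): condition met.
(b): fails — R10 and R12 but 0 and 2 have no common successor.
(c): condition met.
(d): condition met.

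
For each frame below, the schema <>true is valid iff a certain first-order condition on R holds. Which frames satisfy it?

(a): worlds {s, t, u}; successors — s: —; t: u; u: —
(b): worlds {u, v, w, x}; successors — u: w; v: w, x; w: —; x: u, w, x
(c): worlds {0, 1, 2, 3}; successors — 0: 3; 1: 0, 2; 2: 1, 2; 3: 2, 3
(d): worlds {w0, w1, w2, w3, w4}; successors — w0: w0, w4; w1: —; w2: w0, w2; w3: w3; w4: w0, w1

(c)

Frame correspondent (Sahlqvist): forall x exists y Rxy — i.e. seriality.
(a): fails — world s has no successor.
(b): fails — world w has no successor.
(c): satisfies the condition.
(d): fails — world w1 has no successor.
Valid on: (c).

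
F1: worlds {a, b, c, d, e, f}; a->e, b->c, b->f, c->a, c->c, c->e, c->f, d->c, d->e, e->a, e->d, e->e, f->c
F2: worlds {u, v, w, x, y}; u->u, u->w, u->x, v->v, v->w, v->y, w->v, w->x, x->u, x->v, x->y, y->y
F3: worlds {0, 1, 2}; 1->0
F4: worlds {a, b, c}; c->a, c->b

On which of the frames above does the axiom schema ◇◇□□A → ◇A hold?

This is the axiom for a generalized confluence (Geach) condition; its first-order frame correspondent is ∀x ∀y (xR²y → ∃w (yR²w ∧ xRw)).
F1: fails — bR²a but no w with aR²w and bRw.
F2: fails — uR²y but no t with yR²t and uRt.
F3: satisfies the condition.
F4: satisfies the condition.

F3, F4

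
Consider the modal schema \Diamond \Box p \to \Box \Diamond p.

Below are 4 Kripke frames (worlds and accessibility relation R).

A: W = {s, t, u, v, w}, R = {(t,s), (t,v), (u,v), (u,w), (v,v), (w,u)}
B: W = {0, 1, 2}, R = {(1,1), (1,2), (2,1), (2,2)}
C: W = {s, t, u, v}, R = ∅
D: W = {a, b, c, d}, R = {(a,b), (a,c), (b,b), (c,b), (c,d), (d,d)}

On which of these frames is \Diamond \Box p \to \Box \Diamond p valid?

B, C

This is the axiom for convergence; its first-order frame correspondent is \forall x \forall y \forall z (Rxy \wedge Rxz \to \exists w (Ryw \wedge Rzw)).
A: fails — Rtv and Rts but v and s have no common successor.
B: condition met.
C: condition met.
D: fails — Rcd and Rcb but d and b have no common successor.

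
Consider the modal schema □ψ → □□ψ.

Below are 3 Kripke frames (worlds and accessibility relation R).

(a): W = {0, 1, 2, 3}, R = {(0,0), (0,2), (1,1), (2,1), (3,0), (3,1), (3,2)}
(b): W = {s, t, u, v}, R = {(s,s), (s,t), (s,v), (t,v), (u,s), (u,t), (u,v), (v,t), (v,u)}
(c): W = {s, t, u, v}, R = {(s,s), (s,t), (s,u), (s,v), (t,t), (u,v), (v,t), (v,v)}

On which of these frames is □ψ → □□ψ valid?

none

The schema corresponds to transitivity: ∀x ∀y ∀z (Rxy ∧ Ryz → Rxz).
(a): fails — R02 and R21 but not R01.
(b): fails — Ruv and Rvu but not Ruu.
(c): fails — Ruv and Rvt but not Rut.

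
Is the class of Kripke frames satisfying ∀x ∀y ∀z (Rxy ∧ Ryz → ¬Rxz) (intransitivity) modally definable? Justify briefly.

No

If a class were modally definable it would be closed under surjective bounded morphisms (Goldblatt–Thomason).
The 7-cycle (worlds s,t,u,v,w,x,y with s→t→u→v→w→x→y→s) is intransitive. Mapping every world to a single reflexive point • is a surjective bounded morphism; the reflexive point is not intransitive (R••∧R•• but R••).
Hence intransitivity is not modally definable.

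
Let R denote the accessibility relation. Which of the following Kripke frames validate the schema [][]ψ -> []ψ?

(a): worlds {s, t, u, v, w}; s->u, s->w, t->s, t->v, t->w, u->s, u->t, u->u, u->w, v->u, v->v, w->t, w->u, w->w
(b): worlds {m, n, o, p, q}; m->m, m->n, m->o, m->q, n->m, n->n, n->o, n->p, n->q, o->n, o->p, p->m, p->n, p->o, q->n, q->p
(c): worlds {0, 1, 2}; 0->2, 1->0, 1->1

Frame correspondent (Sahlqvist): forall x forall y (Rxy -> exists z (Rxz & Rzy)) — i.e. density.
(a): fails — Rts but no z with Rtz and Rzs.
(b): ✓.
(c): fails — R02 but no z with R0z and Rz2.
Valid on: (b).

(b)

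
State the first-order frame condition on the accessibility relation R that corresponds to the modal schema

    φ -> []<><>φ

This is a Sahlqvist (Geach-type) schema ◇^0□^0φ → □^1◇^2φ.
First-order correspondent: forall x forall z (xRz -> exists w (x = w & z R^2 w)).

forall x forall z (xRz -> exists w (x = w & z R^2 w))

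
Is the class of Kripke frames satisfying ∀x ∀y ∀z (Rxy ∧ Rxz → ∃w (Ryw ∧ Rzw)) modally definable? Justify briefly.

Definable; ◇□r → □◇r defines it

The condition is convergence. A defining modal formula is ◇□r → □◇r.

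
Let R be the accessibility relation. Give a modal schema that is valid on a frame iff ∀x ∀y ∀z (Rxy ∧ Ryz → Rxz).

The condition is transitivity. The 4 schema □p → □□p defines it.
Suppose □p→□□p is valid. Take Rxy, Ryz and set V(p)={w : Rxw}. Then □p at x, so □□p at x, so □p at y, so p at z, i.e. Rxz.

□p → □□p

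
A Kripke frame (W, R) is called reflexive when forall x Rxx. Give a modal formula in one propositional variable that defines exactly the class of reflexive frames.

The condition is reflexivity. The T schema □r → r defines it.
Suppose □r→r is valid. At any x set V(r)={w : Rxw}. Then □r holds at x, so r holds at x, i.e. Rxx.

□r → r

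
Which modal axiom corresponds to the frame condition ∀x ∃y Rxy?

□p → ◇p

This is seriality; the standard corresponding axiom is D: □p → ◇p.
Suppose □p→◇p is valid. At any x set V(p)=W. Then □p at x, so ◇p at x, so x has a successor.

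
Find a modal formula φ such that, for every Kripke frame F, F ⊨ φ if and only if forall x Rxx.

□s → s

This is reflexivity; the standard corresponding axiom is T: □s → s.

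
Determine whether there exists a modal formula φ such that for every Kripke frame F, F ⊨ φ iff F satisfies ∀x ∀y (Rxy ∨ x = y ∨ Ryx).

No — not modally definable

Modal frame validity is preserved under disjoint unions.
Take 4 disjoint single-world reflexive frames: each is trivially connected, but their disjoint union has 4 worlds with no edge between distinct components, so it is not connected.
So no modal formula (or set of formulas) defines exactly the connected frames.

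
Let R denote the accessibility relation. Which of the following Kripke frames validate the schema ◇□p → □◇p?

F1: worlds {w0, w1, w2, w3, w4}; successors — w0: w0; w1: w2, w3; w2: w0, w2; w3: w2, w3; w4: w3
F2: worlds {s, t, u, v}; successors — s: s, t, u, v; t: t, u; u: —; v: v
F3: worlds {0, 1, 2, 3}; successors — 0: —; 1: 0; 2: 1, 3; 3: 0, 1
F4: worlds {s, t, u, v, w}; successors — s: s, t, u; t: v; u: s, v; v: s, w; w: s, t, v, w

Frame correspondent (Sahlqvist): ∀x ∀y ∀z (Rxy ∧ Rxz → ∃w (Ryw ∧ Rzw)) — i.e. convergence.
F1: condition met.
F2: fails — Rsv and Rsu but v and u have no common successor.
F3: fails — R10 and R10 but 0 and 0 have no common successor.
F4: fails — Rss and Rst but s and t have no common successor.

F1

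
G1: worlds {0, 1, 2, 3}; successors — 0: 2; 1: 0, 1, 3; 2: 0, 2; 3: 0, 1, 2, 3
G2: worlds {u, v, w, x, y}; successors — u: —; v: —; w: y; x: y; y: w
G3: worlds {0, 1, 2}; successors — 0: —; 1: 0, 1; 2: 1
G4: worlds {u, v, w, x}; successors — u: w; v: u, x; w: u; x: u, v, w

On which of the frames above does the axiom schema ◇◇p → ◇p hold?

none

This is the axiom for a generalized confluence (Geach) condition; its first-order frame correspondent is ∀x ∀y (xR²y → ∃w (y = w ∧ xRw)).
G1: fails — 0R²0 but no w with 0=w and 0Rw.
G2: fails — wR²w but no t with w=t and wRt.
G3: fails — 2R²0 but no w with 0=w and 2Rw.
G4: fails — uR²u but no t with u=t and uRt.
Valid on no frame.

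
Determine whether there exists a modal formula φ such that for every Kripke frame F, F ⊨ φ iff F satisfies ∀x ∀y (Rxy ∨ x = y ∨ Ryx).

No

Modal frame validity is preserved under disjoint unions.
Take 4 disjoint single-world reflexive frames: each is trivially connected, but their disjoint union has 4 worlds with no edge between distinct components, so it is not connected.
Hence connectedness of R is not modally definable.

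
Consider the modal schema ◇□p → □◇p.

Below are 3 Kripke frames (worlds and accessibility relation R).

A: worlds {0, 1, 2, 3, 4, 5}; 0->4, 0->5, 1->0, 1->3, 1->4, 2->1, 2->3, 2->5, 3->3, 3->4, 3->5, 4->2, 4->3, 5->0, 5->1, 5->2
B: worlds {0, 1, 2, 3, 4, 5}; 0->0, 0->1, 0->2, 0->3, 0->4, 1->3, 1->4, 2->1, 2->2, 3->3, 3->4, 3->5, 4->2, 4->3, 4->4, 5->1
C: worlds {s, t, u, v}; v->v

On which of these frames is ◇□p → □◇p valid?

C

The schema corresponds to convergence: ∀x ∀y ∀z (Rxy ∧ Rxz → ∃w (Ryw ∧ Rzw)).
A: fails — R10 and R14 but 0 and 4 have no common successor.
B: fails — R02 and R01 but 2 and 1 have no common successor.
C: satisfies the condition.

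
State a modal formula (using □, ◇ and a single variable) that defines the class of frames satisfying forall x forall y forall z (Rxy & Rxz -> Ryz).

The condition is the Euclidean property. The 5 schema ◇ψ → □◇ψ defines it.
Suppose ◇ψ→□◇ψ is valid. Take Rxy, Rxz and set V(ψ)={y}. Then ◇ψ at x, so □◇ψ at x, so ◇ψ at z, so some w with Rzw has ψ; w=y, i.e. Rzy. By symmetry of the argument, Ryz.

◇ψ → □◇ψ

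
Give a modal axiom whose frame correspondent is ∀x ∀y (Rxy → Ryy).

The condition is shift-reflexivity. The T□ schema □(□r → r) defines it.
Suppose □(□r→r) is valid. Take Rxy and set V(r)={w : Ryw}. Then at y, □r holds; since □(□r→r) at x, □r→r at y, so r at y, i.e. Ryy.

□(□r → r)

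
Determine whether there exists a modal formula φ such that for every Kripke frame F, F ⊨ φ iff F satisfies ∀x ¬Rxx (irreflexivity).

Any modally definable frame class is closed under surjective bounded morphisms.
The 4-cycle (worlds a,b,c,d with a→b→c→d→a) is irreflexive, and the map sending every world to a single reflexive point • is a surjective bounded morphism (forth: every edge maps to (•,•); back: every world has a successor). So any modal formula valid on the 4-cycle is also valid on the reflexive point, which is not irreflexive.
Hence irreflexivity is not modally definable.

No — not modally definable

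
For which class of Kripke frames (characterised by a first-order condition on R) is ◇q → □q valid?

partial functionality

This is the CD axiom.
It corresponds to partial functionality: ∀x ∀y ∀z (Rxy ∧ Rxz → y = z).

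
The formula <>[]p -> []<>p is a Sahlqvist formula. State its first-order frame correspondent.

Convergence

This is the .2 axiom.
Its frame correspondent is convergence — forall x forall y forall z (Rxy & Rxz -> exists w (Ryw & Rzw)).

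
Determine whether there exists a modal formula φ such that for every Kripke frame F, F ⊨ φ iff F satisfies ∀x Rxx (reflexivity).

Definable; □r → r defines it

Yes: it is reflexivity, defined by the T schema □r → r.
Suppose □r→r is valid. At any x set V(r)={w : Rxw}. Then □r holds at x, so r holds at x, i.e. Rxx.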